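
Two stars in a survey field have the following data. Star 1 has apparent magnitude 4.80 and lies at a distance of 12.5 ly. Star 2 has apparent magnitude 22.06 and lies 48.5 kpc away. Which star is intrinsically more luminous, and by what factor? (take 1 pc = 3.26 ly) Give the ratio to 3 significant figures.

Star 1: d = 12.5 ly / 3.26 = 3.834 pc
Star 1: M = m − 5 log₁₀ d + 5 = 4.80 − 5·0.5837 + 5 = 6.882
Star 2: d = 48.5 kpc = 48500 pc
Star 2: M = m − 5 log₁₀ d + 5 = 22.06 − 5·4.6857 + 5 = 3.631
ΔM = M_1 − M_2 = 6.882 − (3.631) = 3.250; smaller M is more luminous → Star 2.
L ratio = 10^(0.4 |ΔM|) = 10^1.300 = 19.96

Star 2 is more luminous, by a factor of 20.0.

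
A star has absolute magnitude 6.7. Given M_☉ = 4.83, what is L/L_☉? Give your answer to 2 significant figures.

L/L_☉ ≈ 0.18

M − M_☉ = 6.7 − 4.83 = 1.870
L/L_☉ = 10^(−0.4 (M − M_☉)) = 10^-0.748 = 0.1786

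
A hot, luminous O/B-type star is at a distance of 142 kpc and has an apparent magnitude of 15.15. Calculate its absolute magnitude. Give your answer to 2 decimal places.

M ≈ -5.61

d = 142 kpc = 142000 pc
5 log₁₀(d/10 pc) = 5 log₁₀(142000) − 5 = 20.761
M = m − 5 log₁₀(d/10) = 15.15 − 20.761 = -5.611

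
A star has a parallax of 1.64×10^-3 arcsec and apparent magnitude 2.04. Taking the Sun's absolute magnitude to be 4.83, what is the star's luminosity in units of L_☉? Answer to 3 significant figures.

L/L_☉ ≈ 48600

d = 1/p = 1/1.64×10^-3″ = 609.8 pc
M = m − 5 log₁₀ d + 5 = 2.04 − 5·2.7852 + 5 = -6.886
M − M_☉ = -6.886 − 4.83 = -11.716
L/L_☉ = 10^(−0.4 × -11.716) = 48560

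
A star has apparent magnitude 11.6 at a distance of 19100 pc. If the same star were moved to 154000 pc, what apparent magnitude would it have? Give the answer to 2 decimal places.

m ≈ 16.13

Flux ∝ 1/d², so Δm = 5 log₁₀(d₂/d₁) = 5 log₁₀(154000/19100) = 4.532
m₂ = m₁ + Δm = 11.6 + (4.532) = 16.132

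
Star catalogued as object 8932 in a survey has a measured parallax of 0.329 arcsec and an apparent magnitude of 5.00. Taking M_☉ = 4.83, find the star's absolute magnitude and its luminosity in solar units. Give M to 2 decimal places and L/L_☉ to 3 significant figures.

M ≈ 7.59; L/L_☉ ≈ 0.0790

d = 1/p = 1/0.329″ = 3.040 pc
M = m − 5 log₁₀ d + 5 = 5.00 − 5·0.4828 + 5 = 7.586
M − M_☉ = 7.586 − 4.83 = 2.756
L/L_☉ = 10^(−0.4 × 2.756) = 0.07900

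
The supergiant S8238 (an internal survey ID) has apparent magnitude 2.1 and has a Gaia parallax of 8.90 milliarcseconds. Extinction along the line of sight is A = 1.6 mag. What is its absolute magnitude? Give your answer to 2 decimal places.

M ≈ -4.75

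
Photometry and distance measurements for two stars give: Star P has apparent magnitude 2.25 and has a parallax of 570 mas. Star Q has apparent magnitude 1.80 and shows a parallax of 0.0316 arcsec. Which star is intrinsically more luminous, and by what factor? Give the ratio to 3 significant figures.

Star Q is more luminous, by a factor of 492.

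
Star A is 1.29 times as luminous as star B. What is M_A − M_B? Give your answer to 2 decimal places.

Pogson: ΔM = −2.5 log₁₀(ratio) = −2.5 log₁₀(1.29) = −2.5 × 0.1106 = -0.276
Star A is brighter, so it has the smaller magnitude: the difference is negative.

M_A − M_B ≈ -0.28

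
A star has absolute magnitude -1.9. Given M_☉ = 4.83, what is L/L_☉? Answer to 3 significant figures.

L/L_☉ ≈ 492

M − M_☉ = -1.9 − 4.83 = -6.730
L/L_☉ = 10^(−0.4 (M − M_☉)) = 10^2.692 = 492.0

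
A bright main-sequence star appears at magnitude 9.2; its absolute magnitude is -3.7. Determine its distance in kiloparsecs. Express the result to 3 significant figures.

d ≈ 3.80 kpc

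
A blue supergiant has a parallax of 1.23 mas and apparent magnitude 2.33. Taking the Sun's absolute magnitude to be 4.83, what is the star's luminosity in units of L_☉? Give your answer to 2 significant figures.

L/L_☉ ≈ 66000

d = 1/p = 1000/1.23 mas = 813.0 pc
M = m − 5 log₁₀ d + 5 = 2.33 − 5·2.9101 + 5 = -7.220
M − M_☉ = -7.220 − 4.83 = -12.050
L/L_☉ = 10^(−0.4 × -12.050) = 66100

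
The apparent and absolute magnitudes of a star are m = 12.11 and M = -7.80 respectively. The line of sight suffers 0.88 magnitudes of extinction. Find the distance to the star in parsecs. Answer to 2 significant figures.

m − M = 5 log₁₀(d/10 pc) + A  ⇒  12.11 − (-7.80) − 0.88 = 5 log₁₀(d/10)
19.030 = 5 log₁₀(d/10)
log₁₀ d = (m − M − A)/5 + 1 = 4.8060
d = 10^4.8060 = 63970 pc

d ≈ 64000 pc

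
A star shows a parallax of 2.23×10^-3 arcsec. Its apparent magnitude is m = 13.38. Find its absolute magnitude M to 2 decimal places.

M ≈ 5.12

d = 1/p = 1/2.23×10^-3″ = 448.4 pc
5 log₁₀(d/10 pc) = 5 log₁₀(448.4) − 5 = 8.258
M = m − 5 log₁₀(d/10) = 13.38 − 8.258 = 5.122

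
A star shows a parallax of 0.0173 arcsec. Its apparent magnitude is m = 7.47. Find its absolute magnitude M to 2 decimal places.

M ≈ 3.66

d = 1/p = 1/0.0173″ = 57.80 pc
5 log₁₀(d/10 pc) = 5 log₁₀(57.80) − 5 = 3.810
M = m − 5 log₁₀(d/10) = 7.47 − 3.810 = 3.660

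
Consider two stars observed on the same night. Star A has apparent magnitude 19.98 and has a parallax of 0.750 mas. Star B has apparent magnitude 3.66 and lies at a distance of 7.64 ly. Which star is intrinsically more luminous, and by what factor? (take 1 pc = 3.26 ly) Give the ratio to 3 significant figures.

Star A: p = 0.750 mas = 7.50×10^-4″ → d = 1/p = 1333 pc
Star A: M = m − 5 log₁₀ d + 5 = 19.98 − 5·3.1249 + 5 = 9.355
Star B: d = 7.64 ly / 3.26 = 2.344 pc
Star B: M = m − 5 log₁₀ d + 5 = 3.66 − 5·0.3699 + 5 = 6.811
ΔM = M_A − M_B = 9.355 − (6.811) = 2.545; smaller M is more luminous → Star B.
L ratio = 10^(0.4 |ΔM|) = 10^1.018 = 10.42

Star B is more luminous, by a factor of 10.4.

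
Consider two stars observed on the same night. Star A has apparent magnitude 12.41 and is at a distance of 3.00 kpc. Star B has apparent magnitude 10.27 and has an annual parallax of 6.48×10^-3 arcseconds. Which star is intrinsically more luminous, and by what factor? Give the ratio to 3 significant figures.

Star A is more luminous, by a factor of 52.6.

Star A: d = 3.00 kpc = 3000 pc
Star A: M = m − 5 log₁₀ d + 5 = 12.41 − 5·3.4771 + 5 = 0.024
Star B: d = 1/p = 1/6.48×10^-3″ = 154.3 pc
Star B: M = m − 5 log₁₀ d + 5 = 10.27 − 5·2.1884 + 5 = 4.328
ΔM = M_A − M_B = 0.024 − (4.328) = -4.303; smaller M is more luminous → Star A.
L ratio = 10^(0.4 |ΔM|) = 10^1.721 = 52.65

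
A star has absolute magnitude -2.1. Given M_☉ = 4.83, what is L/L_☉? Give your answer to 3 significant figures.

M − M_☉ = -2.1 − 4.83 = -6.930
L/L_☉ = 10^(−0.4 (M − M_☉)) = 10^2.772 = 591.6

L/L_☉ ≈ 592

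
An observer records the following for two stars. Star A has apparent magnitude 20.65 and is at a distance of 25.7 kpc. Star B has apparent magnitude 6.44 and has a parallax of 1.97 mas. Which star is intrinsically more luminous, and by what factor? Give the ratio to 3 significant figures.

Star A: d = 25.7 kpc = 25700 pc
Star A: M = m − 5 log₁₀ d + 5 = 20.65 − 5·4.4099 + 5 = 3.600
Star B: p = 1.97 mas = 1.97×10^-3″ → d = 1/p = 507.6 pc
Star B: M = m − 5 log₁₀ d + 5 = 6.44 − 5·2.7055 + 5 = -2.088
ΔM = M_A − M_B = 3.600 − (-2.088) = 5.688; smaller M is more luminous → Star B.
L ratio = 10^(0.4 |ΔM|) = 10^2.275 = 188.5

Star B is more luminous, by a factor of 188.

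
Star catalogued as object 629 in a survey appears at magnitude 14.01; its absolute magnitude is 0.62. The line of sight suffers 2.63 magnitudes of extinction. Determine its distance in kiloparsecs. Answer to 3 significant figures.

m − M = 5 log₁₀(d/10 pc) + A  ⇒  14.01 − (0.62) − 2.63 = 5 log₁₀(d/10)
10.760 = 5 log₁₀(d/10)
log₁₀ d = (m − M − A)/5 + 1 = 3.1520
d = 10^3.1520 = 1419 pc
= 1.419 kpc

d ≈ 1.42 kpc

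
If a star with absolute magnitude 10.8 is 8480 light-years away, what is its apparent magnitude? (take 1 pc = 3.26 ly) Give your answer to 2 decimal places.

m ≈ 22.88

d = 8480 ly / 3.26 = 2601 pc
m = M + 5 log₁₀ d − 5 = 10.8 + 5·3.4152 − 5 = 22.876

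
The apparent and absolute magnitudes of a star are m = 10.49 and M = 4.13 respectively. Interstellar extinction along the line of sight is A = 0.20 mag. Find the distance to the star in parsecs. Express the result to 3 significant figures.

m − M = 5 log₁₀(d/10 pc) + A  ⇒  10.49 − (4.13) − 0.20 = 5 log₁₀(d/10)
6.160 = 5 log₁₀(d/10)
log₁₀ d = (m − M − A)/5 + 1 = 2.2320
d = 10^2.2320 = 170.6 pc

d ≈ 171 pc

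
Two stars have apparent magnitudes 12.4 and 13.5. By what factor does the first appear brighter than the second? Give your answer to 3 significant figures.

Δm = 12.4 − (13.5) = -1.1
Flux ratio = 10^(−0.4 Δm) = 10^(−0.4 × -1.1) = 10^0.440 = 2.754

2.75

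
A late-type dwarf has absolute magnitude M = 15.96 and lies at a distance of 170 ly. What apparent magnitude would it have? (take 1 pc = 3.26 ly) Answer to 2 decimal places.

d = 170 ly / 3.26 = 52.15 pc
m = M + 5 log₁₀ d − 5 = 15.96 + 5·1.7172 − 5 = 19.546

m ≈ 19.55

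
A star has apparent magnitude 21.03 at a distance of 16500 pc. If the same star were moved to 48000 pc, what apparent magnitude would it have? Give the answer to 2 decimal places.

Flux ∝ 1/d², so Δm = 5 log₁₀(d₂/d₁) = 5 log₁₀(48000/16500) = 2.319
m₂ = m₁ + Δm = 21.03 + (2.319) = 23.349

m ≈ 23.35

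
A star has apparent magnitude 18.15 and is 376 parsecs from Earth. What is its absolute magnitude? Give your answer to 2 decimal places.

M ≈ 10.27

5 log₁₀(d/10 pc) = 5 log₁₀(376.0) − 5 = 7.876
M = m − 5 log₁₀(d/10) = 18.15 − 7.876 = 10.274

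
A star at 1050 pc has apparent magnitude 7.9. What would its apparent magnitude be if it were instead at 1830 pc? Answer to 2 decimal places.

Flux ∝ 1/d², so Δm = 5 log₁₀(d₂/d₁) = 5 log₁₀(1830/1050) = 1.206
m₂ = m₁ + Δm = 7.9 + (1.206) = 9.106

m ≈ 9.11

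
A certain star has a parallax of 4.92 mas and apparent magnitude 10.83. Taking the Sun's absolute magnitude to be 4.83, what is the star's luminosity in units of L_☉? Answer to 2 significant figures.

d = 1/p = 1000/4.92 mas = 203.3 pc
M = m − 5 log₁₀ d + 5 = 10.83 − 5·2.3080 + 5 = 4.290
M − M_☉ = 4.290 − 4.83 = -0.540
L/L_☉ = 10^(−0.4 × -0.540) = 1.645

L/L_☉ ≈ 1.6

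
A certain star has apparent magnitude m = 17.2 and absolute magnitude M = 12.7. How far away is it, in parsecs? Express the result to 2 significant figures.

d ≈ 79 pc

μ = m − M = 4.500
m − M = 5 log₁₀ d − 5
log₁₀ d = (m − M)/5 + 1 = 1.9000
d = 10^1.9000 = 79.43 pc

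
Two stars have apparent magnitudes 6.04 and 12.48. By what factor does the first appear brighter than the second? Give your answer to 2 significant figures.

Magnitude difference = -6.44
Flux ratio = 10^(−0.4 Δm) = 10^(−0.4 × -6.44) = 10^2.576 = 376.7

380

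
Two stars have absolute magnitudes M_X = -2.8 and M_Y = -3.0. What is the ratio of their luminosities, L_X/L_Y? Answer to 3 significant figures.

ΔM = M_X − M_Y = 0.2
L_X/L_Y = 10^(−0.4 ΔM) = 10^-0.080 = 0.8318

L_X/L_Y ≈ 0.832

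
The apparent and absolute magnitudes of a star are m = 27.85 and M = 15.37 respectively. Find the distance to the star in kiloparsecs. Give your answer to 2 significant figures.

d ≈ 3.1 kpc

Distance modulus: m − M = 27.85 − (15.37) = 12.480
m − M = 5 log₁₀ d − 5
log₁₀ d = (m − M)/5 + 1 = 3.4960
d = 10^3.4960 = 3133 pc
= 3.133 kpc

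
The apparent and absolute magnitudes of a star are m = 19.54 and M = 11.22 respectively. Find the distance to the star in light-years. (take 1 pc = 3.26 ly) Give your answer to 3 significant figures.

Distance modulus: m − M = 19.54 − (11.22) = 8.320
m − M = 5 log₁₀ d − 5
log₁₀ d = (m − M)/5 + 1 = 2.6640
d = 10^2.6640 = 461.3 pc
= 1504 ly

d ≈ 1500 ly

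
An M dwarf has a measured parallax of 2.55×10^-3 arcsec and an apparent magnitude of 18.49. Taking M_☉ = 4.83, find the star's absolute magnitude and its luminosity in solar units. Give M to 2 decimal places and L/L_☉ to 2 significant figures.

d = 1/p = 1/2.55×10^-3″ = 392.2 pc
M = m − 5 log₁₀ d + 5 = 18.49 − 5·2.5935 + 5 = 10.523
M − M_☉ = 10.523 − 4.83 = 5.693
L/L_☉ = 10^(−0.4 × 5.693) = 5.283×10^-3

M ≈ 10.52; L/L_☉ ≈ 5.3×10^-3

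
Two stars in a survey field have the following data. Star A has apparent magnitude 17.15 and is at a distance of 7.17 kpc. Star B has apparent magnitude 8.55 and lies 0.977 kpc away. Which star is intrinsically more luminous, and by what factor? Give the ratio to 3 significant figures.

Star A: d = 7.17 kpc = 7170 pc
Star A: M = m − 5 log₁₀ d + 5 = 17.15 − 5·3.8555 + 5 = 2.872
Star B: d = 0.977 kpc = 977.0 pc
Star B: M = m − 5 log₁₀ d + 5 = 8.55 − 5·2.9899 + 5 = -1.399
ΔM = M_A − M_B = 2.872 − (-1.399) = 4.272; smaller M is more luminous → Star B.
L ratio = 10^(0.4 |ΔM|) = 10^1.709 = 51.14

Star B is more luminous, by a factor of 51.1.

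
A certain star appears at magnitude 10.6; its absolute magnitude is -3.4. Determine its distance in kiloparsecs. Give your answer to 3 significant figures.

Distance modulus: m − M = 10.6 − (-3.4) = 14.000
m − M = 5 log₁₀ d − 5
log₁₀ d = (m − M)/5 + 1 = 3.8000
d = 10^3.8000 = 6310 pc
= 6.310 kpc

d ≈ 6.31 kpc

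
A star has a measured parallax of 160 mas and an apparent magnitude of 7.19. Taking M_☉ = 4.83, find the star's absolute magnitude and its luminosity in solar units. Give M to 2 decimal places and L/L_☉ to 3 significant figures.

d = 1/p = 1000/160 mas = 6.250 pc
M = m − 5 log₁₀ d + 5 = 7.19 − 5·0.7959 + 5 = 8.211
M − M_☉ = 8.211 − 4.83 = 3.381
L/L_☉ = 10^(−0.4 × 3.381) = 0.04444

M ≈ 8.21; L/L_☉ ≈ 0.0444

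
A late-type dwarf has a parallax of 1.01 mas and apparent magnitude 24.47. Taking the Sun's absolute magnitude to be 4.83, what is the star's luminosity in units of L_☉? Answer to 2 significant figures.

d = 1/p = 1000/1.01 mas = 990.1 pc
M = m − 5 log₁₀ d + 5 = 24.47 − 5·2.9957 + 5 = 14.492
M − M_☉ = 14.492 − 4.83 = 9.662
L/L_☉ = 10^(−0.4 × 9.662) = 1.366×10^-4

L/L_☉ ≈ 1.4×10^-4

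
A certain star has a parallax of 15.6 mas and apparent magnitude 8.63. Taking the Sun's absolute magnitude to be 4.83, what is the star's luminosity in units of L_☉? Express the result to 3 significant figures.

L/L_☉ ≈ 1.24

d = 1/p = 1000/15.6 mas = 64.10 pc
M = m − 5 log₁₀ d + 5 = 8.63 − 5·1.8069 + 5 = 4.596
M − M_☉ = 4.596 − 4.83 = -0.234
L/L_☉ = 10^(−0.4 × -0.234) = 1.241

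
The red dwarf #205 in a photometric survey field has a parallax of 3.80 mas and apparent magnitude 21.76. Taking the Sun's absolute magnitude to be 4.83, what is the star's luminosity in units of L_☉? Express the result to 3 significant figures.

L/L_☉ ≈ 1.17×10^-4

d = 1/p = 1000/3.80 mas = 263.2 pc
M = m − 5 log₁₀ d + 5 = 21.76 − 5·2.4202 + 5 = 14.659
M − M_☉ = 14.659 − 4.83 = 9.829
L/L_☉ = 10^(−0.4 × 9.829) = 1.171×10^-4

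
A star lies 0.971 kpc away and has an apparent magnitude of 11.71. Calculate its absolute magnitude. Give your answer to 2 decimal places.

M ≈ 1.77

d = 0.971 kpc = 971.0 pc
5 log₁₀(d/10 pc) = 5 log₁₀(971.0) − 5 = 9.936
M = m − 5 log₁₀(d/10) = 11.71 − 9.936 = 1.774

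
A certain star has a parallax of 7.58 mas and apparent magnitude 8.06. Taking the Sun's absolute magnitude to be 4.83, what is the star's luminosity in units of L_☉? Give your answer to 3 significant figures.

L/L_☉ ≈ 8.89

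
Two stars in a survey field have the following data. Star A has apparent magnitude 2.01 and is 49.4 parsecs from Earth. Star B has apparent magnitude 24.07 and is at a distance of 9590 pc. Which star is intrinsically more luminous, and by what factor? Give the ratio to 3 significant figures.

Star A is more luminous, by a factor of 17700.

Star A: M = m − 5 log₁₀ d + 5 = 2.01 − 5·1.6937 + 5 = -1.459
Star B: M = m − 5 log₁₀ d + 5 = 24.07 − 5·3.9818 + 5 = 9.161
ΔM = M_A − M_B = -1.459 − (9.161) = -10.620; smaller M is more luminous → Star A.
L ratio = 10^(0.4 |ΔM|) = 10^4.248 = 17690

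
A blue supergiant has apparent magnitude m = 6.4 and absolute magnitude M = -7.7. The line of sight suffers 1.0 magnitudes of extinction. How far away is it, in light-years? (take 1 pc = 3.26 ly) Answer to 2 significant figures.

m − M = 5 log₁₀(d/10 pc) + A  ⇒  6.4 − (-7.7) − 1.0 = 5 log₁₀(d/10)
13.100 = 5 log₁₀(d/10)
log₁₀ d = (m − M − A)/5 + 1 = 3.6200
d = 10^3.6200 = 4169 pc
= 13590 ly

d ≈ 14000 ly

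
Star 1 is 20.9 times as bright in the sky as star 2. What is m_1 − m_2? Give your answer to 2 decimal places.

m_1 − m_2 ≈ -3.30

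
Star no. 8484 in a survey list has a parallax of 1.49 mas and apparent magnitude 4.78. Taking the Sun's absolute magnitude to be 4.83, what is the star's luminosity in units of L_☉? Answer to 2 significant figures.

L/L_☉ ≈ 4700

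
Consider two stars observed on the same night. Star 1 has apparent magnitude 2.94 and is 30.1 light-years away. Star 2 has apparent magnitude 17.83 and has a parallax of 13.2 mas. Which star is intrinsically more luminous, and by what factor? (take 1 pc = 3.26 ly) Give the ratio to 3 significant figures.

Star 1 is more luminous, by a factor of 13400.

Star 1: d = 30.1 ly / 3.26 = 9.233 pc
Star 1: M = m − 5 log₁₀ d + 5 = 2.94 − 5·0.9653 + 5 = 3.113
Star 2: p = 13.2 mas = 0.0132″ → d = 1/p = 75.76 pc
Star 2: M = m − 5 log₁₀ d + 5 = 17.83 − 5·1.8794 + 5 = 13.433
ΔM = M_1 − M_2 = 3.113 − (13.433) = -10.320; smaller M is more luminous → Star 1.
L ratio = 10^(0.4 |ΔM|) = 10^4.128 = 13420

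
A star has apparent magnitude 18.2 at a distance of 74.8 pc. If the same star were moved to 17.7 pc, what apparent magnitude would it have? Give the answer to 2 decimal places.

m ≈ 15.07

Flux ∝ 1/d², so Δm = 5 log₁₀(d₂/d₁) = 5 log₁₀(17.7/74.8) = -3.130
m₂ = m₁ + Δm = 18.2 + (-3.130) = 15.070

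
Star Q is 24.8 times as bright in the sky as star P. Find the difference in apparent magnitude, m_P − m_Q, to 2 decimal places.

Pogson: Δm = −2.5 log₁₀(ratio) = −2.5 log₁₀(24.8) = −2.5 × 1.3945 = -3.486
Star Q is brighter so has the smaller magnitude: m_P − m_Q is positive.

m_P − m_Q ≈ 3.49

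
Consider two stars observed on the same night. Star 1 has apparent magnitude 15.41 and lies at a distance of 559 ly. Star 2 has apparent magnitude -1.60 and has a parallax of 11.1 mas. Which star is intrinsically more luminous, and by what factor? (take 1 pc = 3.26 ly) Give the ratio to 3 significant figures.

Star 2 is more luminous, by a factor of 1.76×10^6.

Star 1: d = 559 ly / 3.26 = 171.5 pc
Star 1: M = m − 5 log₁₀ d + 5 = 15.41 − 5·2.2342 + 5 = 9.239
Star 2: p = 11.1 mas = 0.0111″ → d = 1/p = 90.09 pc
Star 2: M = m − 5 log₁₀ d + 5 = -1.60 − 5·1.9547 + 5 = -6.373
ΔM = M_1 − M_2 = 9.239 − (-6.373) = 15.612; smaller M is more luminous → Star 2.
L ratio = 10^(0.4 |ΔM|) = 10^6.245 = 1.758×10^6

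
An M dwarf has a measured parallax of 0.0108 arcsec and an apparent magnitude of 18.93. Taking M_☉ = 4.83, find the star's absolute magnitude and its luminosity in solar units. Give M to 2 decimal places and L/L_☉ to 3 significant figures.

M ≈ 14.10; L/L_☉ ≈ 1.96×10^-4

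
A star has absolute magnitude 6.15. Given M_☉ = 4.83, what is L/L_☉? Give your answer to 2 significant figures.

M − M_☉ = 6.15 − 4.83 = 1.320
L/L_☉ = 10^(−0.4 (M − M_☉)) = 10^-0.528 = 0.2965

L/L_☉ ≈ 0.30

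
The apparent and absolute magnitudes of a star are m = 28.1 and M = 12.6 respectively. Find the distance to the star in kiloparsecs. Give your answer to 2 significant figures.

d ≈ 13 kpc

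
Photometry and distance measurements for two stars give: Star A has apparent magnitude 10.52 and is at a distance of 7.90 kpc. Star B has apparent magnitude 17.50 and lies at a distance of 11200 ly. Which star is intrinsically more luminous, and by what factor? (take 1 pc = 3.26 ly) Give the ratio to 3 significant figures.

Star A is more luminous, by a factor of 3280.

Star A: d = 7.90 kpc = 7900 pc
Star A: M = m − 5 log₁₀ d + 5 = 10.52 − 5·3.8976 + 5 = -3.968
Star B: d = 11200 ly / 3.26 = 3436 pc
Star B: M = m − 5 log₁₀ d + 5 = 17.50 − 5·3.5360 + 5 = 4.820
ΔM = M_A − M_B = -3.968 − (4.820) = -8.788; smaller M is more luminous → Star A.
L ratio = 10^(0.4 |ΔM|) = 10^3.515 = 3275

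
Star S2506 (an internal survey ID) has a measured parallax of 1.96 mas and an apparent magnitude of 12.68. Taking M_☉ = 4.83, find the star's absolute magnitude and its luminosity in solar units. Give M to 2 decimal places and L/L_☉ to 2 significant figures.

d = 1/p = 1000/1.96 mas = 510.2 pc
M = m − 5 log₁₀ d + 5 = 12.68 − 5·2.7077 + 5 = 4.141
M − M_☉ = 4.141 − 4.83 = -0.689
L/L_☉ = 10^(−0.4 × -0.689) = 1.886

M ≈ 4.14; L/L_☉ ≈ 1.9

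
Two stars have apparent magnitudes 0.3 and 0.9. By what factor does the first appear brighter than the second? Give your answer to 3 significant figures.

Magnitude difference = -0.6
Flux ratio = 10^(−0.4 Δm) = 10^(−0.4 × -0.6) = 10^0.240 = 1.738

1.74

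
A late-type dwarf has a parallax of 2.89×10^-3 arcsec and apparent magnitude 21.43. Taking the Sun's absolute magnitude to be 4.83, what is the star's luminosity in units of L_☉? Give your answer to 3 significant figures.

L/L_☉ ≈ 2.74×10^-4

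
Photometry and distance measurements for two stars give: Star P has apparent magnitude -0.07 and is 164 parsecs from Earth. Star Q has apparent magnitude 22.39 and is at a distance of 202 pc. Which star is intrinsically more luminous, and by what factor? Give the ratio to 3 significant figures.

Star P is more luminous, by a factor of 6.35×10^8.

Star P: M = m − 5 log₁₀ d + 5 = -0.07 − 5·2.2148 + 5 = -6.144
Star Q: M = m − 5 log₁₀ d + 5 = 22.39 − 5·2.3054 + 5 = 15.863
ΔM = M_P − M_Q = -6.144 − (15.863) = -22.007; smaller M is more luminous → Star P.
L ratio = 10^(0.4 |ΔM|) = 10^8.803 = 6.353×10^8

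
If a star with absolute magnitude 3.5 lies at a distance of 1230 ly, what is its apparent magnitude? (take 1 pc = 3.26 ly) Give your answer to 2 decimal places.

d = 1230 ly / 3.26 = 377.3 pc
m = M + 5 log₁₀ d − 5 = 3.5 + 5·2.5767 − 5 = 11.383

m ≈ 11.38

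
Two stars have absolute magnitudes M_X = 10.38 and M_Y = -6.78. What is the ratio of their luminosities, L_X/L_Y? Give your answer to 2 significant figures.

L_X/L_Y ≈ 1.4×10^-7

ΔM = M_X − M_Y = 17.16
L_X/L_Y = 10^(−0.4 ΔM) = 10^-6.864 = 1.368×10^-7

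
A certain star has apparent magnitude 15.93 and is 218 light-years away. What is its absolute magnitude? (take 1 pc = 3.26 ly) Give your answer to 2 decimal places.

d = 218 ly / 3.26 = 66.87 pc
5 log₁₀(d/10 pc) = 5 log₁₀(66.87) − 5 = 4.126
M = m − 5 log₁₀(d/10) = 15.93 − 4.126 = 11.804

M ≈ 11.80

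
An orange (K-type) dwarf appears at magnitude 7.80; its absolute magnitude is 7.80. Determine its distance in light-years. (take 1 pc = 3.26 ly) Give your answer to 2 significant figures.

d ≈ 33 ly

Distance modulus: m − M = 7.80 − (7.80) = 0.000
m − M = 5 log₁₀ d − 5
log₁₀ d = (m − M)/5 + 1 = 1.0000
d = 10^1.0000 = 10.00 pc
= 32.60 ly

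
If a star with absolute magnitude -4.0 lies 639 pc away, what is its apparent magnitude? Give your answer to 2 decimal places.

m ≈ 5.03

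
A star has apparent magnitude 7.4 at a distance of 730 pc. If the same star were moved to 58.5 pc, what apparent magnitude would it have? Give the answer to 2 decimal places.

Flux ∝ 1/d², so Δm = 5 log₁₀(d₂/d₁) = 5 log₁₀(58.5/730) = -5.481
m₂ = m₁ + Δm = 7.4 + (-5.481) = 1.919

m ≈ 1.92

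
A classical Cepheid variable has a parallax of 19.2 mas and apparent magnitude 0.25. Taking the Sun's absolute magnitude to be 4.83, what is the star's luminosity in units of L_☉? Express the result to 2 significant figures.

L/L_☉ ≈ 1800

d = 1/p = 1000/19.2 mas = 52.08 pc
M = m − 5 log₁₀ d + 5 = 0.25 − 5·1.7167 + 5 = -3.333
M − M_☉ = -3.333 − 4.83 = -8.163
L/L_☉ = 10^(−0.4 × -8.163) = 1842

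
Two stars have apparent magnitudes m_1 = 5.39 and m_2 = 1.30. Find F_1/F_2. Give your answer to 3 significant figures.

F_1/F_2 ≈ 0.0231

Δm = 5.39 − (1.30) = 4.09
Flux ratio = 10^(−0.4 Δm) = 10^(−0.4 × 4.09) = 10^-1.636 = 0.02312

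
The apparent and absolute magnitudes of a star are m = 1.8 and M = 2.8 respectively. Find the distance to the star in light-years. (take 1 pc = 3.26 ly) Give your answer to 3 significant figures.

Distance modulus: m − M = 1.8 − (2.8) = -1.000
m − M = 5 log₁₀ d − 5
log₁₀ d = (m − M)/5 + 1 = 0.8000
d = 10^0.8000 = 6.310 pc
= 20.57 ly

d ≈ 20.6 ly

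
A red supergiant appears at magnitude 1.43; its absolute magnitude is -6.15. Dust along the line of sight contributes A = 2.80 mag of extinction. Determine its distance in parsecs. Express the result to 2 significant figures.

m − M = 5 log₁₀(d/10 pc) + A  ⇒  1.43 − (-6.15) − 2.80 = 5 log₁₀(d/10)
4.780 = 5 log₁₀(d/10)
log₁₀ d = (m − M − A)/5 + 1 = 1.9560
d = 10^1.9560 = 90.36 pc

d ≈ 90 pc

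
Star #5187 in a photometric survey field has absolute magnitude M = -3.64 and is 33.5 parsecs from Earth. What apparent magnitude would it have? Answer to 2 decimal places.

m = M + 5 log₁₀ d − 5 = -3.64 + 5·1.5250 − 5 = -1.015

m ≈ -1.01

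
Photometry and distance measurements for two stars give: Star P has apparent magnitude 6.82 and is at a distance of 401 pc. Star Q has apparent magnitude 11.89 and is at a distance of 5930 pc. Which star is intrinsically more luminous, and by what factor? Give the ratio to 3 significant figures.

Star Q is more luminous, by a factor of 2.05.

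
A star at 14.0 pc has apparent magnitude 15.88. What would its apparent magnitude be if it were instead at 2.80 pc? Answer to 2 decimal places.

m ≈ 12.39

Flux ∝ 1/d², so Δm = 5 log₁₀(d₂/d₁) = 5 log₁₀(2.80/14.0) = -3.495
m₂ = m₁ + Δm = 15.88 + (-3.495) = 12.385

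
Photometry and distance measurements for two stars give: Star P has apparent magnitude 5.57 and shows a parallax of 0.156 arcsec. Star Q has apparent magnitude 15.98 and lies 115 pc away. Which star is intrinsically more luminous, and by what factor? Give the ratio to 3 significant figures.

Star P is more luminous, by a factor of 45.3.

Star P: d = 1/p = 1/0.156″ = 6.410 pc
Star P: M = m − 5 log₁₀ d + 5 = 5.57 − 5·0.8069 + 5 = 6.536
Star Q: M = m − 5 log₁₀ d + 5 = 15.98 − 5·2.0607 + 5 = 10.677
ΔM = M_P − M_Q = 6.536 − (10.677) = -4.141; smaller M is more luminous → Star P.
L ratio = 10^(0.4 |ΔM|) = 10^1.656 = 45.33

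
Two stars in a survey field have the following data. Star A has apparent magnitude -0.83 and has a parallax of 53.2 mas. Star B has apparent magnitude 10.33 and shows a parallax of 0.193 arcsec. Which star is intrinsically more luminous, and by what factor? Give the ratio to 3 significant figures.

Star A is more luminous, by a factor of 383000.

Star A: p = 53.2 mas = 0.0532″ → d = 1/p = 18.80 pc
Star A: M = m − 5 log₁₀ d + 5 = -0.83 − 5·1.2741 + 5 = -2.200
Star B: d = 1/p = 1/0.193″ = 5.181 pc
Star B: M = m − 5 log₁₀ d + 5 = 10.33 − 5·0.7144 + 5 = 11.758
ΔM = M_A − M_B = -2.200 − (11.758) = -13.958; smaller M is more luminous → Star A.
L ratio = 10^(0.4 |ΔM|) = 10^5.583 = 383100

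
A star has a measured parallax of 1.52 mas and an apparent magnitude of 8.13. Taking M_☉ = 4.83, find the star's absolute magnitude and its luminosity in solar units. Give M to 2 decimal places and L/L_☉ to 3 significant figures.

M ≈ -0.96; L/L_☉ ≈ 207

d = 1/p = 1000/1.52 mas = 657.9 pc
M = m − 5 log₁₀ d + 5 = 8.13 − 5·2.8182 + 5 = -0.961
M − M_☉ = -0.961 − 4.83 = -5.791
L/L_☉ = 10^(−0.4 × -5.791) = 207.2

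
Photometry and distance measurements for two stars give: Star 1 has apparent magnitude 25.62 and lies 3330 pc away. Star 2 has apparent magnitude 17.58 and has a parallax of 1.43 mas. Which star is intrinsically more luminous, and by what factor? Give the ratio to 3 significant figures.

Star 2 is more luminous, by a factor of 72.5.

Star 1: M = m − 5 log₁₀ d + 5 = 25.62 − 5·3.5224 + 5 = 13.008
Star 2: p = 1.43 mas = 1.43×10^-3″ → d = 1/p = 699.3 pc
Star 2: M = m − 5 log₁₀ d + 5 = 17.58 − 5·2.8447 + 5 = 8.357
ΔM = M_1 − M_2 = 13.008 − (8.357) = 4.651; smaller M is more luminous → Star 2.
L ratio = 10^(0.4 |ΔM|) = 10^1.860 = 72.52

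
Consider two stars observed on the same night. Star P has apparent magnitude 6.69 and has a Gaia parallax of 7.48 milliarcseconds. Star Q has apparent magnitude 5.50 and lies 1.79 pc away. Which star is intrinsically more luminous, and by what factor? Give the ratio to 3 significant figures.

Star P: p = 7.48 mas = 7.48×10^-3″ → d = 1/p = 133.7 pc
Star P: M = m − 5 log₁₀ d + 5 = 6.69 − 5·2.1261 + 5 = 1.060
Star Q: M = m − 5 log₁₀ d + 5 = 5.50 − 5·0.2529 + 5 = 9.236
ΔM = M_P − M_Q = 1.060 − (9.236) = -8.176; smaller M is more luminous → Star P.
L ratio = 10^(0.4 |ΔM|) = 10^3.270 = 1864

Star P is more luminous, by a factor of 1860.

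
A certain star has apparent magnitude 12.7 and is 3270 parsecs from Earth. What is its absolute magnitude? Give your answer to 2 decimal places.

5 log₁₀(d/10 pc) = 5 log₁₀(3270) − 5 = 12.573
M = m − 5 log₁₀(d/10) = 12.7 − 12.573 = 0.127

M ≈ 0.13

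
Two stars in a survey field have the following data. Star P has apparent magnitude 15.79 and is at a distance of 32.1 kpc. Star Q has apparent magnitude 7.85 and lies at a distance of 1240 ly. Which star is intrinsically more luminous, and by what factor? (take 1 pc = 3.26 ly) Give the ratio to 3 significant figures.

Star P is more luminous, by a factor of 4.75.

Star P: d = 32.1 kpc = 32100 pc
Star P: M = m − 5 log₁₀ d + 5 = 15.79 − 5·4.5065 + 5 = -1.743
Star Q: d = 1240 ly / 3.26 = 380.4 pc
Star Q: M = m − 5 log₁₀ d + 5 = 7.85 − 5·2.5802 + 5 = -0.051
ΔM = M_P − M_Q = -1.743 − (-0.051) = -1.692; smaller M is more luminous → Star P.
L ratio = 10^(0.4 |ΔM|) = 10^0.677 = 4.749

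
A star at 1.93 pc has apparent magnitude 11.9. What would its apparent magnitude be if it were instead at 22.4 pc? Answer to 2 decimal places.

Flux ∝ 1/d², so Δm = 5 log₁₀(d₂/d₁) = 5 log₁₀(22.4/1.93) = 5.323
m₂ = m₁ + Δm = 11.9 + (5.323) = 17.223

m ≈ 17.22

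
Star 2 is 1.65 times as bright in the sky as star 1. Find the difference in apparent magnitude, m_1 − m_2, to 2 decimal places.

m_1 − m_2 ≈ 0.54

Pogson: Δm = −2.5 log₁₀(ratio) = −2.5 log₁₀(1.65) = −2.5 × 0.2175 = -0.544
Star 2 is brighter so has the smaller magnitude: m_1 − m_2 is positive.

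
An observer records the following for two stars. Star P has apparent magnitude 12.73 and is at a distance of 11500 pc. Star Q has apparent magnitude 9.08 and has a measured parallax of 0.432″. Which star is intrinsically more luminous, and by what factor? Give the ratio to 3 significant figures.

Star P is more luminous, by a factor of 856000.

Star P: M = m − 5 log₁₀ d + 5 = 12.73 − 5·4.0607 + 5 = -2.573
Star Q: d = 1/p = 1/0.432″ = 2.315 pc
Star Q: M = m − 5 log₁₀ d + 5 = 9.08 − 5·0.3645 + 5 = 12.257
ΔM = M_P − M_Q = -2.573 − (12.257) = -14.831; smaller M is more luminous → Star P.
L ratio = 10^(0.4 |ΔM|) = 10^5.932 = 855800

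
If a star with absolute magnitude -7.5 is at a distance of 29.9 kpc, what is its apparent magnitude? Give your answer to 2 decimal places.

m ≈ 9.88

d = 29.9 kpc = 29900 pc
m = M + 5 log₁₀ d − 5 = -7.5 + 5·4.4757 − 5 = 9.878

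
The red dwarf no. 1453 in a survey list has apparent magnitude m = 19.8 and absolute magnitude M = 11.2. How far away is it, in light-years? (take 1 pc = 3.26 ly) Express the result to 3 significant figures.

Distance modulus: m − M = 19.8 − (11.2) = 8.600
m − M = 5 log₁₀ d − 5
log₁₀ d = (m − M)/5 + 1 = 2.7200
d = 10^2.7200 = 524.8 pc
= 1711 ly

d ≈ 1710 ly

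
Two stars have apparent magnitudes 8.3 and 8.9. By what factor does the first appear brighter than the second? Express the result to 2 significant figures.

Δm = 8.3 − (8.9) = -0.6
Flux ratio = 10^(−0.4 Δm) = 10^(−0.4 × -0.6) = 10^0.240 = 1.738

1.7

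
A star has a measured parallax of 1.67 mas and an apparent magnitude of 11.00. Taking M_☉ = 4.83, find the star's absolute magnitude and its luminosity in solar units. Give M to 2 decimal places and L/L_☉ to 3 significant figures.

M ≈ 2.11; L/L_☉ ≈ 12.2

d = 1/p = 1000/1.67 mas = 598.8 pc
M = m − 5 log₁₀ d + 5 = 11.00 − 5·2.7773 + 5 = 2.114
M − M_☉ = 2.114 − 4.83 = -2.716
L/L_☉ = 10^(−0.4 × -2.716) = 12.21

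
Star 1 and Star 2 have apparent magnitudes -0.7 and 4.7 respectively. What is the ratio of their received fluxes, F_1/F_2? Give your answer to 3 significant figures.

F_1/F_2 ≈ 145

Δm = -0.7 − (4.7) = -5.4
Flux ratio = 10^(−0.4 Δm) = 10^(−0.4 × -5.4) = 10^2.160 = 144.5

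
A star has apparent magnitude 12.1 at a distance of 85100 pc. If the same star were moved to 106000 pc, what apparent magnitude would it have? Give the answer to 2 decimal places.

m ≈ 12.58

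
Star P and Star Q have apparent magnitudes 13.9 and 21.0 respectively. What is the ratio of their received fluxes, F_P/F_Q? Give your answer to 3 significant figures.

F_P/F_Q ≈ 692

Δm = 13.9 − (21.0) = -7.1
Flux ratio = 10^(−0.4 Δm) = 10^(−0.4 × -7.1) = 10^2.840 = 691.8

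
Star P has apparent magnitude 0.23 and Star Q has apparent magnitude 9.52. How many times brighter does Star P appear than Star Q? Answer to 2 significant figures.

5200

Δm = 0.23 − (9.52) = -9.29
Flux ratio = 10^(−0.4 Δm) = 10^(−0.4 × -9.29) = 10^3.716 = 5200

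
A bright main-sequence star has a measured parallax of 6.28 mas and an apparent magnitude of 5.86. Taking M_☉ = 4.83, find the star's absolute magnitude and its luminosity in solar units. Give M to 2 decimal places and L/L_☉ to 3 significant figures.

d = 1/p = 1000/6.28 mas = 159.2 pc
M = m − 5 log₁₀ d + 5 = 5.86 − 5·2.2020 + 5 = -0.150
M − M_☉ = -0.150 − 4.83 = -4.980
L/L_☉ = 10^(−0.4 × -4.980) = 98.19

M ≈ -0.15; L/L_☉ ≈ 98.2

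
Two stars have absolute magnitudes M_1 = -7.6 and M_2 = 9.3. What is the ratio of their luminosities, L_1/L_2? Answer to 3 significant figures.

ΔM = M_1 − M_2 = -16.9
L_1/L_2 = 10^(−0.4 ΔM) = 10^6.760 = 5.754×10^6

L_1/L_2 ≈ 5.75×10^6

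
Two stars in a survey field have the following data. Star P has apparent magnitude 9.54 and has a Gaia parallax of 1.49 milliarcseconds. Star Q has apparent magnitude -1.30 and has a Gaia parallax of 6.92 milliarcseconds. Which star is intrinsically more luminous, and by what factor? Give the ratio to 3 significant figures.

Star Q is more luminous, by a factor of 1000.

Star P: p = 1.49 mas = 1.49×10^-3″ → d = 1/p = 671.1 pc
Star P: M = m − 5 log₁₀ d + 5 = 9.54 − 5·2.8268 + 5 = 0.406
Star Q: p = 6.92 mas = 6.92×10^-3″ → d = 1/p = 144.5 pc
Star Q: M = m − 5 log₁₀ d + 5 = -1.30 − 5·2.1599 + 5 = -7.099
ΔM = M_P − M_Q = 0.406 − (-7.099) = 7.505; smaller M is more luminous → Star Q.
L ratio = 10^(0.4 |ΔM|) = 10^3.002 = 1005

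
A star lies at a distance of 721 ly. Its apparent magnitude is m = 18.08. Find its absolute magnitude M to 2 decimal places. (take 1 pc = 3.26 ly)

M ≈ 11.36

d = 721 ly / 3.26 = 221.2 pc
5 log₁₀(d/10 pc) = 5 log₁₀(221.2) − 5 = 6.724
M = m − 5 log₁₀(d/10) = 18.08 − 6.724 = 11.356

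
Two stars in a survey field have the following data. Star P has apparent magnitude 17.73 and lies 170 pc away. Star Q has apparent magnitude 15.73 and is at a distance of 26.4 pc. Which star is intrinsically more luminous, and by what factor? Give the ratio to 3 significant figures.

Star P is more luminous, by a factor of 6.57.

Star P: M = m − 5 log₁₀ d + 5 = 17.73 − 5·2.2304 + 5 = 11.578
Star Q: M = m − 5 log₁₀ d + 5 = 15.73 − 5·1.4216 + 5 = 13.622
ΔM = M_P − M_Q = 11.578 − (13.622) = -2.044; smaller M is more luminous → Star P.
L ratio = 10^(0.4 |ΔM|) = 10^0.818 = 6.572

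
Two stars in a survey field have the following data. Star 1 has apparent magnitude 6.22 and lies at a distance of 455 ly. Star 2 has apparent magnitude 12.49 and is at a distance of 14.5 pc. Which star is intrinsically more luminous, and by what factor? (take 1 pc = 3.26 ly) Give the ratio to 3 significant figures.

Star 1 is more luminous, by a factor of 29800.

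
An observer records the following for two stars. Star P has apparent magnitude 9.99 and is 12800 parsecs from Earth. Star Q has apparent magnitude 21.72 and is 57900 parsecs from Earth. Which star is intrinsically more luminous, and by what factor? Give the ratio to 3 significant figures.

Star P: M = m − 5 log₁₀ d + 5 = 9.99 − 5·4.1072 + 5 = -5.546
Star Q: M = m − 5 log₁₀ d + 5 = 21.72 − 5·4.7627 + 5 = 2.907
ΔM = M_P − M_Q = -5.546 − (2.907) = -8.453; smaller M is more luminous → Star P.
L ratio = 10^(0.4 |ΔM|) = 10^3.381 = 2405

Star P is more luminous, by a factor of 2400.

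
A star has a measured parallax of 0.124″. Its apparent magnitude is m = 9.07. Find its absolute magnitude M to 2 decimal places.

M ≈ 9.54

d = 1/p = 1/0.124″ = 8.065 pc
5 log₁₀(d/10 pc) = 5 log₁₀(8.065) − 5 = -0.467
M = m − 5 log₁₀(d/10) = 9.07 + 0.467 = 9.537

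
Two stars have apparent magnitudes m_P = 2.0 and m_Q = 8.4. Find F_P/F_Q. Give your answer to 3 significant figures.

Magnitude difference = -6.4
Flux ratio = 10^(−0.4 Δm) = 10^(−0.4 × -6.4) = 10^2.560 = 363.1

F_P/F_Q ≈ 363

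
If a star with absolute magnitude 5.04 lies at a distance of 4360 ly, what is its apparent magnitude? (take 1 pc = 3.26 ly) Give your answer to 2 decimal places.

d = 4360 ly / 3.26 = 1337 pc
m = M + 5 log₁₀ d − 5 = 5.04 + 5·3.1263 − 5 = 15.671

m ≈ 15.67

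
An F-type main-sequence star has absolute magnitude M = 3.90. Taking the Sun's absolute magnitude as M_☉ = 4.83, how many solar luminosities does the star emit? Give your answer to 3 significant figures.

M − M_☉ = 3.90 − 4.83 = -0.930
L/L_☉ = 10^(−0.4 (M − M_☉)) = 10^0.372 = 2.355

L/L_☉ ≈ 2.36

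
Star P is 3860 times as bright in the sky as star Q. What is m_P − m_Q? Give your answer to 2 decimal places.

m_P − m_Q ≈ -8.97

Pogson: Δm = −2.5 log₁₀(ratio) = −2.5 log₁₀(3860) = −2.5 × 3.5866 = -8.966
Star P is brighter, so it has the smaller magnitude: the difference is negative.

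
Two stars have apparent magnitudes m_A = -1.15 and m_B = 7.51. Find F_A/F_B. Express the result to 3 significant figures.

F_A/F_B ≈ 2910

Δm = -1.15 − (7.51) = -8.66
Flux ratio = 10^(−0.4 Δm) = 10^(−0.4 × -8.66) = 10^3.464 = 2911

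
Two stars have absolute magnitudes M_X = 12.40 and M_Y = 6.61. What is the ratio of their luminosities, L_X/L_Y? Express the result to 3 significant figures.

ΔM = M_X − M_Y = 5.79
L_X/L_Y = 10^(−0.4 ΔM) = 10^-2.316 = 4.831×10^-3

L_X/L_Y ≈ 4.83×10^-3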